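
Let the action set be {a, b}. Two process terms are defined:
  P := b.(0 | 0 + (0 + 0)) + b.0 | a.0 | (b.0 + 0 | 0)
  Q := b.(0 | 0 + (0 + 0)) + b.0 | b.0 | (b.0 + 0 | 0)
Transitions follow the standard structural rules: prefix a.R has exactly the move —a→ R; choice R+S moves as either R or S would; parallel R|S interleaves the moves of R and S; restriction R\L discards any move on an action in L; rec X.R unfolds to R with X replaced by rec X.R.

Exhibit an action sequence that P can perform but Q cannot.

a

LTS(P): 9 reachable states
  s0 = b.(0 | 0 + (0 + 0)) + b.0 | a.0 | (b.0 + 0 | 0) → -a-> s1, -b-> s2, -b-> s3, -b-> s4
  s1 = b.0 | 0 | (b.0 + 0 | 0) → -b-> s5, -b-> s6
  s2 = 0 | 0 + (0 + 0) → (no moves)
  s3 = 0 | a.0 | (b.0 + 0 | 0) → -a-> s5, -b-> s7
  s4 = b.0 | a.0 | 0 → -a-> s6, -b-> s7
  s5 = 0 | 0 | (b.0 + 0 | 0) → -b-> s8
  s6 = b.0 | 0 | 0 → -b-> s8
  s7 = 0 | a.0 | 0 → -a-> s8
  s8 = 0 | 0 | 0 → (no moves)
LTS(Q): 9 reachable states
  t0 = b.(0 | 0 + (0 + 0)) + b.0 | b.0 | (b.0 + 0 | 0) → -b-> t1, -b-> t2, -b-> t3, -b-> t4
  t1 = 0 | 0 + (0 + 0) → (no moves)
  t2 = 0 | b.0 | (b.0 + 0 | 0) → -b-> t5, -b-> t6
  t3 = b.0 | 0 | (b.0 + 0 | 0) → -b-> t5, -b-> t7
  t4 = b.0 | b.0 | 0 → -b-> t6, -b-> t7
  t5 = 0 | 0 | (b.0 + 0 | 0) → -b-> t8
  t6 = 0 | b.0 | 0 → -b-> t8
  t7 = b.0 | 0 | 0 → -b-> t8
  t8 = 0 | 0 | 0 → (no moves)
Executing a from P (initial set {s0}):
  step 1 (a): {s1}
  ✓ P
Executing a from Q (initial set {t0}):
  step 1 (a): ∅  — Q cannot continue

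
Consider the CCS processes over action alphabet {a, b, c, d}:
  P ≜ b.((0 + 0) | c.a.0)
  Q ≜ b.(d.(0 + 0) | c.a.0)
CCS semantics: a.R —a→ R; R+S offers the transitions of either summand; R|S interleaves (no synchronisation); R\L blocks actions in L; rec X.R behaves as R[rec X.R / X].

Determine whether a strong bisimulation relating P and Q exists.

Reachable graph of P (4 states):
  s0 = b.((0 + 0) | c.a.0) has moves ··b··> s1
  s1 = (0 + 0) | c.a.0 has moves ··c··> s2
  s2 = (0 + 0) | a.0 has moves ··a··> s3
  s3 = (0 + 0) | 0 has moves stopped
Reachable graph of Q (7 states):
  t0 = b.(d.(0 + 0) | c.a.0) has moves ··b··> t1
  t1 = d.(0 + 0) | c.a.0 has moves ··c··> t2, ··d··> t3
  t2 = d.(0 + 0) | a.0 has moves ··a··> t4, ··d··> t5
  t3 = (0 + 0) | c.a.0 has moves ··c··> t5
  t4 = d.(0 + 0) | 0 has moves ··d··> t6
  t5 = (0 + 0) | a.0 has moves ··a··> t6
  t6 = (0 + 0) | 0 has moves stopped
Partition-refinement fixed point:
  B0 = {s0}
  B1 = {s1, t3}
  B2 = {s2, t5}
  B3 = {s3, t6}
  B4 = {t0}
  B5 = {t1}
  B6 = {t2}
  B7 = {t4}
s0 ∈ B0, t0 ∈ B4 → different blocks

P ≁ Q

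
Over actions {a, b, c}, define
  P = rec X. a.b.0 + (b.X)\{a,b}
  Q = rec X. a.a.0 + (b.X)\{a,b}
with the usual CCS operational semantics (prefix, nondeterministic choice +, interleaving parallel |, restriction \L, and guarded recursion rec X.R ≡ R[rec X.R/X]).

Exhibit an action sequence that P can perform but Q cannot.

LTS(P): 3 reachable states
  p0 = rec X. a.b.0 + (b.X)\{a,b} | =a=> p1
  p1 = b.0 | =b=> p2
  p2 = 0 | deadlocked
LTS(Q): 3 reachable states
  q0 = rec X. a.a.0 + (b.X)\{a,b} | =a=> q1
  q1 = a.0 | =a=> q2
  q2 = 0 | deadlocked
Executing ab from P (initial set {p0}):
  step 1 (a): {p1}
  step 2 (b): {p2}
  — P admits the full trace.
Executing ab from Q (initial set {q0}):
  step 1 (a): {q1}
  step 2 (b): no successor for Q

ab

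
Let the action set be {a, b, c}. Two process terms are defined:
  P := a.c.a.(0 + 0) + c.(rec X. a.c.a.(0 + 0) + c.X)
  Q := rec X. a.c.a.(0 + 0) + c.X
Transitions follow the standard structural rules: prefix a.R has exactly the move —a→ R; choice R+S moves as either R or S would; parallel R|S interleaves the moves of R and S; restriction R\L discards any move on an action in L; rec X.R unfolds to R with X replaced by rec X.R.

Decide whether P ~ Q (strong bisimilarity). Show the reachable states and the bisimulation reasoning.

Reachable graph of P (5 states):
  m0 = a.c.a.(0 + 0) + c.(rec X. a.c.a.(0 + 0) + c.X) :: --a--▸ m1, --c--▸ m2
  m1 = c.a.(0 + 0) :: --c--▸ m3
  m2 = rec X. a.c.a.(0 + 0) + c.X :: --a--▸ m1, --c--▸ m2
  m3 = a.(0 + 0) :: --a--▸ m4
  m4 = 0 + 0 :: ·
Reachable graph of Q (4 states):
  n0 = rec X. a.c.a.(0 + 0) + c.X :: --a--▸ n1, --c--▸ n0
  n1 = c.a.(0 + 0) :: --c--▸ n2
  n2 = a.(0 + 0) :: --a--▸ n3
  n3 = 0 + 0 :: ·
Bisimilarity quotient blocks:
  B0 = {m0, m2, n0}
  B1 = {m1, n1}
  B2 = {m3, n2}
  B3 = {m4, n3}
m0 ∈ B0, n0 ∈ B0 → same block

P ~ Q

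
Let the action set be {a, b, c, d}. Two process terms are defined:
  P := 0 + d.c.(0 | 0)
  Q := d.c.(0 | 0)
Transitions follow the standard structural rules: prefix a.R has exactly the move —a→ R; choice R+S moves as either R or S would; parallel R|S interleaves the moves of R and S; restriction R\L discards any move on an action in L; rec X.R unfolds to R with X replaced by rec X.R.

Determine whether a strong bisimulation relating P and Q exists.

YES

LTS(P): 3 reachable states
  p0 = 0 + d.c.(0 | 0) :: =d=> p1
  p1 = c.(0 | 0) :: =c=> p2
  p2 = 0 | 0 :: ∅
LTS(Q): 3 reachable states
  q0 = d.c.(0 | 0) :: =d=> q1
  q1 = c.(0 | 0) :: =c=> q2
  q2 = 0 | 0 :: ∅
Bisimilarity quotient blocks:
  B0 = {p0, q0}
  B1 = {p1, q1}
  B2 = {p2, q2}
p0 ∈ B0, q0 ∈ B0 → same block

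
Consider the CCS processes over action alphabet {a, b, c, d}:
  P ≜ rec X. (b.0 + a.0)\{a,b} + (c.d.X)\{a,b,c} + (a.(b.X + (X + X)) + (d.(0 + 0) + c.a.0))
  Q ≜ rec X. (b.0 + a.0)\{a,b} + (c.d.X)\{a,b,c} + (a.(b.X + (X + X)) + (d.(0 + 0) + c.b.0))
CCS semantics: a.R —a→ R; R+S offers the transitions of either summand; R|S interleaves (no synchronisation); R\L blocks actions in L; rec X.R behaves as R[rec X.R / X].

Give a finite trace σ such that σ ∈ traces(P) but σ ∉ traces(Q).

ca

P's transition system — 5 states:
  u0 = rec X. (b.0 + a.0)\{a,b} + (c.d.X)\{a,b,c} + (a.(b.X + (X + X)) + (d.(0 + 0) + c.a.0)) ⊢ -a-> u1, -c-> u2, -d-> u3
  u1 = b.(rec X. (b.0 + a.0)\{a,b} + (c.d.X)\{a,b,c} + (a.(b.X + (X + X)) + (d.(0 + 0) + c.a.0))) + ((rec X. (b.0 + a.0)\{a,b} + (c.d.X)\{a,b,c} + (a.(b.X + (X + X)) + (d.(0 + 0) + c.a.0))) + (rec X. (b.0 + a.0)\{a,b} + (c.d.X)\{a,b,c} + (a.(b.X + (X + X)) + (d.(0 + 0) + c.a.0)))) ⊢ -a-> u1, -b-> u0, -c-> u2, -d-> u3
  u2 = a.0 ⊢ -a-> u4
  u3 = 0 + 0 ⊢ deadlocked
  u4 = 0 ⊢ deadlocked
Q's transition system — 5 states:
  v0 = rec X. (b.0 + a.0)\{a,b} + (c.d.X)\{a,b,c} + (a.(b.X + (X + X)) + (d.(0 + 0) + c.b.0)) ⊢ -a-> v1, -c-> v2, -d-> v3
  v1 = b.(rec X. (b.0 + a.0)\{a,b} + (c.d.X)\{a,b,c} + (a.(b.X + (X + X)) + (d.(0 + 0) + c.b.0))) + ((rec X. (b.0 + a.0)\{a,b} + (c.d.X)\{a,b,c} + (a.(b.X + (X + X)) + (d.(0 + 0) + c.b.0))) + (rec X. (b.0 + a.0)\{a,b} + (c.d.X)\{a,b,c} + (a.(b.X + (X + X)) + (d.(0 + 0) + c.b.0)))) ⊢ -a-> v1, -b-> v0, -c-> v2, -d-> v3
  v2 = b.0 ⊢ -b-> v4
  v3 = 0 + 0 ⊢ deadlocked
  v4 = 0 ⊢ deadlocked
Run σ = ⟨ca⟩ on P: start {u0}
  step 1 (c): {u2}
  step 2 (a): {u4}
  ✓ P
Run σ = ⟨ca⟩ on Q: start {v0}
  step 1 (c): {v2}
  step 2 (a): no successor for Q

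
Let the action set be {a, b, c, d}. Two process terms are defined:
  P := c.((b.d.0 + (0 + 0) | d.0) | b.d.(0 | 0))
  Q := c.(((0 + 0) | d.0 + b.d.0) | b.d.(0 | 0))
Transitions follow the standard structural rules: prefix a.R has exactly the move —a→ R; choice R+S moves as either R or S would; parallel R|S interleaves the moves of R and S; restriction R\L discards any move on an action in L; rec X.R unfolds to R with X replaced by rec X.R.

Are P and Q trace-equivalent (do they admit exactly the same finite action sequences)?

LTS(P): 13 reachable states
  p0 = c.((b.d.0 + (0 + 0) | d.0) | b.d.(0 | 0)) → --c--▸ p1
  p1 = (b.d.0 + (0 + 0) | d.0) | b.d.(0 | 0) → --b--▸ p2, --b--▸ p3, --d--▸ p4
  p2 = (b.d.0 + (0 + 0) | d.0) | d.(0 | 0) → --b--▸ p5, --d--▸ p6, --d--▸ p7
  p3 = d.0 | b.d.(0 | 0) → --b--▸ p5, --d--▸ p8
  p4 = (0 + 0) | 0 | b.d.(0 | 0) → --b--▸ p6
  p5 = d.0 | d.(0 | 0) → --d--▸ p10, --d--▸ p9
  p6 = (0 + 0) | 0 | d.(0 | 0) → --d--▸ p11
  p7 = (b.d.0 + (0 + 0) | d.0) | (0 | 0) → --b--▸ p10, --d--▸ p11
  p8 = 0 | b.d.(0 | 0) → --b--▸ p9
  p9 = 0 | d.(0 | 0) → --d--▸ p12
  p10 = d.0 | (0 | 0) → --d--▸ p12
  p11 = (0 + 0) | 0 | (0 | 0) → ·
  p12 = 0 | (0 | 0) → ·
LTS(Q): 13 reachable states
  q0 = c.(((0 + 0) | d.0 + b.d.0) | b.d.(0 | 0)) → --c--▸ q1
  q1 = ((0 + 0) | d.0 + b.d.0) | b.d.(0 | 0) → --b--▸ q2, --b--▸ q3, --d--▸ q4
  q2 = ((0 + 0) | d.0 + b.d.0) | d.(0 | 0) → --b--▸ q5, --d--▸ q6, --d--▸ q7
  q3 = d.0 | b.d.(0 | 0) → --b--▸ q5, --d--▸ q8
  q4 = (0 + 0) | 0 | b.d.(0 | 0) → --b--▸ q7
  q5 = d.0 | d.(0 | 0) → --d--▸ q10, --d--▸ q9
  q6 = ((0 + 0) | d.0 + b.d.0) | (0 | 0) → --b--▸ q10, --d--▸ q11
  q7 = (0 + 0) | 0 | d.(0 | 0) → --d--▸ q11
  q8 = 0 | b.d.(0 | 0) → --b--▸ q9
  q9 = 0 | d.(0 | 0) → --d--▸ q12
  q10 = d.0 | (0 | 0) → --d--▸ q12
  q11 = (0 + 0) | 0 | (0 | 0) → ·
  q12 = 0 | (0 | 0) → ·
Partition-refinement fixed point:
  B0 = {p0, q0}
  B1 = {p1, q1}
  B2 = {p4, p8, q4, q8}
  B3 = {p10, p6, p9, q10, q7, q9}
  B4 = {p11, p12, q11, q12}
  B5 = {p2, q2}
  B6 = {p7, q6}
  B7 = {p5, q5}
  B8 = {p3, q3}
p0 ∈ B0, q0 ∈ B0 → same block
Bisimilar ⇒ trace-equivalent.

traces(P) = traces(Q)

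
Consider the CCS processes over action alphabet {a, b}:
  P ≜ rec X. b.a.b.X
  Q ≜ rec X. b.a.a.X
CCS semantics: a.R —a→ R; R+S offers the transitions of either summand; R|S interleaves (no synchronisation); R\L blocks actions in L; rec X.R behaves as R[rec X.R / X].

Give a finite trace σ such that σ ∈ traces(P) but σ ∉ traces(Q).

bab

Reachable graph of P (3 states):
  s0 = rec X. b.a.b.X → -b-> s1
  s1 = a.b.(rec X. b.a.b.X) → -a-> s2
  s2 = b.(rec X. b.a.b.X) → -b-> s0
Reachable graph of Q (3 states):
  t0 = rec X. b.a.a.X → -b-> t1
  t1 = a.a.(rec X. b.a.a.X) → -a-> t2
  t2 = a.(rec X. b.a.a.X) → -a-> t0
Run σ = ⟨bab⟩ on P: start {s0}
  [1] b ⇒ {s1}
  [2] a ⇒ {s2}
  [3] b ⇒ {s0}
  — P admits the full trace.
Run σ = ⟨bab⟩ on Q: start {t0}
  [1] b ⇒ {t1}
  [2] a ⇒ {t2}
  [3] b ⇒ ∅ (Q stuck)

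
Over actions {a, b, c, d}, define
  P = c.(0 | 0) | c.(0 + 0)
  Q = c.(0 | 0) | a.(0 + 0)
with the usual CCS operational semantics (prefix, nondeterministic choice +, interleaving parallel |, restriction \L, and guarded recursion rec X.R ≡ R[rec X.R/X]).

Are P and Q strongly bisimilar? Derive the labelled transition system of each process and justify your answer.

NO

Reachable graph of P (4 states):
  u0 = c.(0 | 0) | c.(0 + 0) → --c--▸ u1, --c--▸ u2
  u1 = 0 | 0 | c.(0 + 0) → --c--▸ u3
  u2 = c.(0 | 0) | (0 + 0) → --c--▸ u3
  u3 = 0 | 0 | (0 + 0) → stopped
Reachable graph of Q (4 states):
  v0 = c.(0 | 0) | a.(0 + 0) → --a--▸ v1, --c--▸ v2
  v1 = c.(0 | 0) | (0 + 0) → --c--▸ v3
  v2 = 0 | 0 | a.(0 + 0) → --a--▸ v3
  v3 = 0 | 0 | (0 + 0) → stopped
Coarsest stable partition (strong bisimilarity classes):
  B0 = {u0}
  B1 = {u1, u2, v1}
  B2 = {u3, v3}
  B3 = {v0}
  B4 = {v2}
u0 ∈ B0, v0 ∈ B3 → different blocks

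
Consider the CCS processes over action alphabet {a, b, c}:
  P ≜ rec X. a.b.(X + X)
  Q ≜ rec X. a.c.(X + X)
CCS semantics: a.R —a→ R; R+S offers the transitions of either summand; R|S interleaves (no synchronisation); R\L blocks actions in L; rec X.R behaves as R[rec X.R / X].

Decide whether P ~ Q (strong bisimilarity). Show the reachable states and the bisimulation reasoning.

NO

LTS(P): 3 reachable states
  u0 = rec X. a.b.(X + X) ⊢ ··a··> u1
  u1 = b.((rec X. a.b.(X + X)) + (rec X. a.b.(X + X))) ⊢ ··b··> u2
  u2 = (rec X. a.b.(X + X)) + (rec X. a.b.(X + X)) ⊢ ··a··> u1
LTS(Q): 3 reachable states
  v0 = rec X. a.c.(X + X) ⊢ ··a··> v1
  v1 = c.((rec X. a.c.(X + X)) + (rec X. a.c.(X + X))) ⊢ ··c··> v2
  v2 = (rec X. a.c.(X + X)) + (rec X. a.c.(X + X)) ⊢ ··a··> v1
Bisimilarity quotient blocks:
  B0 = {u0, u2}
  B1 = {u1}
  B2 = {v0, v2}
  B3 = {v1}
u0 ∈ B0, v0 ∈ B2 → different blocks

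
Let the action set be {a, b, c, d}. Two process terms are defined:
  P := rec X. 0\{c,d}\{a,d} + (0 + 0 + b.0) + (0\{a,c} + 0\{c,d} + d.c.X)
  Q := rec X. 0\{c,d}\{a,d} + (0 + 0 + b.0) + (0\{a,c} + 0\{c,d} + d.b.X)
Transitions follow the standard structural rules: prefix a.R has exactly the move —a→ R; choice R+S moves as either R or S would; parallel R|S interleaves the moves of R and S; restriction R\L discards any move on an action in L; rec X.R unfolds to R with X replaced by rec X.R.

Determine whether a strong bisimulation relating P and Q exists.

NO

P's transition system — 3 states:
  p0 = rec X. 0\{c,d}\{a,d} + (0 + 0 + b.0) + (0\{a,c} + 0\{c,d} + d.c.X) :: =b=> p1, =d=> p2
  p1 = 0 :: ∅
  p2 = c.(rec X. 0\{c,d}\{a,d} + (0 + 0 + b.0) + (0\{a,c} + 0\{c,d} + d.c.X)) :: =c=> p0
Q's transition system — 3 states:
  q0 = rec X. 0\{c,d}\{a,d} + (0 + 0 + b.0) + (0\{a,c} + 0\{c,d} + d.b.X) :: =b=> q1, =d=> q2
  q1 = 0 :: ∅
  q2 = b.(rec X. 0\{c,d}\{a,d} + (0 + 0 + b.0) + (0\{a,c} + 0\{c,d} + d.b.X)) :: =b=> q0
Partition-refinement fixed point:
  B0 = {p0}
  B1 = {p2}
  B2 = {p1, q1}
  B3 = {q0}
  B4 = {q2}
p0 ∈ B0, q0 ∈ B3 → different blocks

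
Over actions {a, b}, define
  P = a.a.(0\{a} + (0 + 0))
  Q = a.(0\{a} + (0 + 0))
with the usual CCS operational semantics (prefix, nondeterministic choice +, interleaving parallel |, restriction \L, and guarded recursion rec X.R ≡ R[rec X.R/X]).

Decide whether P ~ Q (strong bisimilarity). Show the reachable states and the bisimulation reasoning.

not bisimilar

Reachable graph of P (3 states):
  u0 = a.a.(0\{a} + (0 + 0)) :: —a→ u1
  u1 = a.(0\{a} + (0 + 0)) :: —a→ u2
  u2 = 0\{a} + (0 + 0) :: (no moves)
Reachable graph of Q (2 states):
  v0 = a.(0\{a} + (0 + 0)) :: —a→ v1
  v1 = 0\{a} + (0 + 0) :: (no moves)
Coarsest stable partition (strong bisimilarity classes):
  B0 = {u0}
  B1 = {u1, v0}
  B2 = {u2, v1}
u0 ∈ B0, v0 ∈ B1 → different blocks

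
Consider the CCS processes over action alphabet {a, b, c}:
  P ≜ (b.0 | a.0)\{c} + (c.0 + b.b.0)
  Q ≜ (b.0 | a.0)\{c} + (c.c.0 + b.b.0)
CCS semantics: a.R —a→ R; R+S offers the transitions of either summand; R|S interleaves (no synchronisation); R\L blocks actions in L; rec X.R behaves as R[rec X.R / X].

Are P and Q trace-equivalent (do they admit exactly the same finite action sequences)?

NO — witness ⟨cc⟩

Reachable graph of P (6 states):
  p0 = (b.0 | a.0)\{c} + (c.0 + b.b.0) → --a--▸ p1, --b--▸ p2, --b--▸ p3, --c--▸ p4
  p1 = (b.0 | 0)\{c} → --b--▸ p5
  p2 = (0 | a.0)\{c} → --a--▸ p5
  p3 = b.0 → --b--▸ p4
  p4 = 0 → ·
  p5 = (0 | 0)\{c} → ·
Reachable graph of Q (7 states):
  q0 = (b.0 | a.0)\{c} + (c.c.0 + b.b.0) → --a--▸ q1, --b--▸ q2, --b--▸ q3, --c--▸ q4
  q1 = (b.0 | 0)\{c} → --b--▸ q5
  q2 = (0 | a.0)\{c} → --a--▸ q5
  q3 = b.0 → --b--▸ q6
  q4 = c.0 → --c--▸ q6
  q5 = (0 | 0)\{c} → ·
  q6 = 0 → ·
Executing cc from Q (initial set {q0}):
  step 1 (c): {q4}
  step 2 (c): {q6}
  ✓ Q
Executing cc from P (initial set {p0}):
  step 1 (c): {p4}
  step 2 (c): ∅  — P cannot continue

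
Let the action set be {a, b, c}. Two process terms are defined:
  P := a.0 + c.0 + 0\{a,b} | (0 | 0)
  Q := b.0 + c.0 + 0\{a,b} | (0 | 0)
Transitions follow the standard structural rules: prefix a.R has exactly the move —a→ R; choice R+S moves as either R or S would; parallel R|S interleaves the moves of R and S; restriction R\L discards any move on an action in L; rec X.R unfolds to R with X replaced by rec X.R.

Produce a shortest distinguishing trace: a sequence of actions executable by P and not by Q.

Reachable graph of P (2 states):
  s0 = a.0 + c.0 + 0\{a,b} | (0 | 0) ⊢ --a--▸ s1, --c--▸ s1
  s1 = 0 ⊢ ∅
Reachable graph of Q (2 states):
  t0 = b.0 + c.0 + 0\{a,b} | (0 | 0) ⊢ --b--▸ t1, --c--▸ t1
  t1 = 0 ⊢ ∅
Trace ⟨a⟩ through P, begin at {s0}:
  after a @ step 1: {s1}
  — P admits the full trace.
Trace ⟨a⟩ through Q, begin at {t0}:
  after a @ step 1: no successor for Q

a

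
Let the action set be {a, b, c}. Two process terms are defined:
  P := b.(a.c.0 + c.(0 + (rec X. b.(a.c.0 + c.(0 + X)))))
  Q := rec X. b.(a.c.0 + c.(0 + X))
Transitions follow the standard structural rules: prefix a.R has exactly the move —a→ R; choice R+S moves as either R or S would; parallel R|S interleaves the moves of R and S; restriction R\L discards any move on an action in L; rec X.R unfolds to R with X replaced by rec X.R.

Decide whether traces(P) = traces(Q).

P's transition system — 5 states:
  u0 = b.(a.c.0 + c.(0 + (rec X. b.(a.c.0 + c.(0 + X))))) has moves —b→ u1
  u1 = a.c.0 + c.(0 + (rec X. b.(a.c.0 + c.(0 + X)))) has moves —a→ u2, —c→ u3
  u2 = c.0 has moves —c→ u4
  u3 = 0 + (rec X. b.(a.c.0 + c.(0 + X))) has moves —b→ u1
  u4 = 0 has moves stopped
Q's transition system — 5 states:
  v0 = rec X. b.(a.c.0 + c.(0 + X)) has moves —b→ v1
  v1 = a.c.0 + c.(0 + (rec X. b.(a.c.0 + c.(0 + X)))) has moves —a→ v2, —c→ v3
  v2 = c.0 has moves —c→ v4
  v3 = 0 + (rec X. b.(a.c.0 + c.(0 + X))) has moves —b→ v1
  v4 = 0 has moves stopped
Bisimilarity quotient blocks:
  B0 = {u0, u3, v0, v3}
  B1 = {u1, v1}
  B2 = {u2, v2}
  B3 = {u4, v4}
u0 ∈ B0, v0 ∈ B0 → same block
Bisimilar ⇒ trace-equivalent.

traces(P) = traces(Q)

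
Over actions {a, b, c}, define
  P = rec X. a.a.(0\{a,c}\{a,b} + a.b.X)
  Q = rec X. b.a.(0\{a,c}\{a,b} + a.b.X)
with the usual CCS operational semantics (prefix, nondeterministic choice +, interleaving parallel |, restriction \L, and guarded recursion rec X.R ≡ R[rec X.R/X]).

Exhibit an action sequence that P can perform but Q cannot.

a

Reachable graph of P (4 states):
  s0 = rec X. a.a.(0\{a,c}\{a,b} + a.b.X) ⊢ =a=> s1
  s1 = a.(0\{a,c}\{a,b} + a.b.(rec X. a.a.(0\{a,c}\{a,b} + a.b.X))) ⊢ =a=> s2
  s2 = 0\{a,c}\{a,b} + a.b.(rec X. a.a.(0\{a,c}\{a,b} + a.b.X)) ⊢ =a=> s3
  s3 = b.(rec X. a.a.(0\{a,c}\{a,b} + a.b.X)) ⊢ =b=> s0
Reachable graph of Q (4 states):
  t0 = rec X. b.a.(0\{a,c}\{a,b} + a.b.X) ⊢ =b=> t1
  t1 = a.(0\{a,c}\{a,b} + a.b.(rec X. b.a.(0\{a,c}\{a,b} + a.b.X))) ⊢ =a=> t2
  t2 = 0\{a,c}\{a,b} + a.b.(rec X. b.a.(0\{a,c}\{a,b} + a.b.X)) ⊢ =a=> t3
  t3 = b.(rec X. b.a.(0\{a,c}\{a,b} + a.b.X)) ⊢ =b=> t0
Executing a from P (initial set {s0}):
  after a @ step 1: {s1}
  — P admits the full trace.
Executing a from Q (initial set {t0}):
  after a @ step 1: ∅ (Q stuck)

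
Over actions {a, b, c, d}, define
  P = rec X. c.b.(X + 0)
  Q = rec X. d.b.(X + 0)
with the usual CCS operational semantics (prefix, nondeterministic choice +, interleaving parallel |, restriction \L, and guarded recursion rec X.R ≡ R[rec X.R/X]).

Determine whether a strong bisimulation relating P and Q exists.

not bisimilar

P's transition system — 3 states:
  u0 = rec X. c.b.(X + 0) :: -c-> u1
  u1 = b.((rec X. c.b.(X + 0)) + 0) :: -b-> u2
  u2 = (rec X. c.b.(X + 0)) + 0 :: -c-> u1
Q's transition system — 3 states:
  v0 = rec X. d.b.(X + 0) :: -d-> v1
  v1 = b.((rec X. d.b.(X + 0)) + 0) :: -b-> v2
  v2 = (rec X. d.b.(X + 0)) + 0 :: -d-> v1
Partition-refinement fixed point:
  B0 = {u0, u2}
  B1 = {u1}
  B2 = {v0, v2}
  B3 = {v1}
u0 ∈ B0, v0 ∈ B2 → different blocks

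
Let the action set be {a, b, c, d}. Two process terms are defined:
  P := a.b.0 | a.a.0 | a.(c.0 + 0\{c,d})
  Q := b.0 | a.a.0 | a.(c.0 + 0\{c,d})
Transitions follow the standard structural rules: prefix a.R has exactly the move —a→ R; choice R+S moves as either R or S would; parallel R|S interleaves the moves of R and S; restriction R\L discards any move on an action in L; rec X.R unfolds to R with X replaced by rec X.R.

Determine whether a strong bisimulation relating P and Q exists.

Reachable graph of P (27 states):
  p0 = a.b.0 | a.a.0 | a.(c.0 + 0\{c,d}) → ··a··> p1, ··a··> p2, ··a··> p3
  p1 = a.b.0 | a.0 | a.(c.0 + 0\{c,d}) → ··a··> p4, ··a··> p5, ··a··> p6
  p2 = a.b.0 | a.a.0 | (c.0 + 0\{c,d}) → ··a··> p5, ··a··> p7, ··c··> p8
  p3 = b.0 | a.a.0 | a.(c.0 + 0\{c,d}) → ··a··> p6, ··a··> p7, ··b··> p9
  p4 = a.b.0 | 0 | a.(c.0 + 0\{c,d}) → ··a··> p10, ··a··> p11
  p5 = a.b.0 | a.0 | (c.0 + 0\{c,d}) → ··a··> p10, ··a··> p12, ··c··> p13
  p6 = b.0 | a.0 | a.(c.0 + 0\{c,d}) → ··a··> p11, ··a··> p12, ··b··> p14
  p7 = b.0 | a.a.0 | (c.0 + 0\{c,d}) → ··a··> p12, ··b··> p15, ··c··> p16
  p8 = a.b.0 | a.a.0 | 0 → ··a··> p13, ··a··> p16
  p9 = 0 | a.a.0 | a.(c.0 + 0\{c,d}) → ··a··> p14, ··a··> p15
  p10 = a.b.0 | 0 | (c.0 + 0\{c,d}) → ··a··> p17, ··c··> p18
  p11 = b.0 | 0 | a.(c.0 + 0\{c,d}) → ··a··> p17, ··b··> p19
  p12 = b.0 | a.0 | (c.0 + 0\{c,d}) → ··a··> p17, ··b··> p20, ··c··> p21
  p13 = a.b.0 | a.0 | 0 → ··a··> p18, ··a··> p21
  p14 = 0 | a.0 | a.(c.0 + 0\{c,d}) → ··a··> p19, ··a··> p20
  p15 = 0 | a.a.0 | (c.0 + 0\{c,d}) → ··a··> p20, ··c··> p22
  p16 = b.0 | a.a.0 | 0 → ··a··> p21, ··b··> p22
  p17 = b.0 | 0 | (c.0 + 0\{c,d}) → ··b··> p23, ··c··> p24
  p18 = a.b.0 | 0 | 0 → ··a··> p24
  p19 = 0 | 0 | a.(c.0 + 0\{c,d}) → ··a··> p23
  p20 = 0 | a.0 | (c.0 + 0\{c,d}) → ··a··> p23, ··c··> p25
  p21 = b.0 | a.0 | 0 → ··a··> p24, ··b··> p25
  p22 = 0 | a.a.0 | 0 → ··a··> p25
  p23 = 0 | 0 | (c.0 + 0\{c,d}) → ··c··> p26
  p24 = b.0 | 0 | 0 → ··b··> p26
  p25 = 0 | a.0 | 0 → ··a··> p26
  p26 = 0 | 0 | 0 → stopped
Reachable graph of Q (18 states):
  q0 = b.0 | a.a.0 | a.(c.0 + 0\{c,d}) → ··a··> q1, ··a··> q2, ··b··> q3
  q1 = b.0 | a.0 | a.(c.0 + 0\{c,d}) → ··a··> q4, ··a··> q5, ··b··> q6
  q2 = b.0 | a.a.0 | (c.0 + 0\{c,d}) → ··a··> q5, ··b··> q7, ··c··> q8
  q3 = 0 | a.a.0 | a.(c.0 + 0\{c,d}) → ··a··> q6, ··a··> q7
  q4 = b.0 | 0 | a.(c.0 + 0\{c,d}) → ··a··> q9, ··b··> q10
  q5 = b.0 | a.0 | (c.0 + 0\{c,d}) → ··a··> q9, ··b··> q11, ··c··> q12
  q6 = 0 | a.0 | a.(c.0 + 0\{c,d}) → ··a··> q10, ··a··> q11
  q7 = 0 | a.a.0 | (c.0 + 0\{c,d}) → ··a··> q11, ··c··> q13
  q8 = b.0 | a.a.0 | 0 → ··a··> q12, ··b··> q13
  q9 = b.0 | 0 | (c.0 + 0\{c,d}) → ··b··> q14, ··c··> q15
  q10 = 0 | 0 | a.(c.0 + 0\{c,d}) → ··a··> q14
  q11 = 0 | a.0 | (c.0 + 0\{c,d}) → ··a··> q14, ··c··> q16
  q12 = b.0 | a.0 | 0 → ··a··> q15, ··b··> q16
  q13 = 0 | a.a.0 | 0 → ··a··> q16
  q14 = 0 | 0 | (c.0 + 0\{c,d}) → ··c··> q17
  q15 = b.0 | 0 | 0 → ··b··> q17
  q16 = 0 | a.0 | 0 → ··a··> q17
  q17 = 0 | 0 | 0 → stopped
Bisimilarity quotient blocks:
  B0 = {p0}
  B1 = {p3, q0}
  B2 = {p9, q3}
  B3 = {p14, q6}
  B4 = {p19, q10}
  B5 = {p23, q14}
  B6 = {p26, q17}
  B7 = {p20, q11}
  B8 = {p25, q16}
  B9 = {p15, q7}
  B10 = {p22, q13}
  B11 = {p7, q2}
  B12 = {p12, q5}
  B13 = {p21, q12}
  B14 = {p24, q15}
  B15 = {p17, q9}
  B16 = {p16, q8}
  B17 = {p6, q1}
  B18 = {p11, q4}
  B19 = {p2}
  B20 = {p5}
  B21 = {p10}
  B22 = {p18}
  B23 = {p13}
  B24 = {p8}
  B25 = {p1}
  B26 = {p4}
p0 ∈ B0, q0 ∈ B1 → different blocks

not bisimilar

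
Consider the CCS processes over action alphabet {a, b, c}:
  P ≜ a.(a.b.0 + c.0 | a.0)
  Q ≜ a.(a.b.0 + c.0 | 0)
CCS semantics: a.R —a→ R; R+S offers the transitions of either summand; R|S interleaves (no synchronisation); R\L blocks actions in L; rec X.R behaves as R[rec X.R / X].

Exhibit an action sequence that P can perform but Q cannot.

P's transition system — 7 states:
  m0 = a.(a.b.0 + c.0 | a.0) :: -a-> m1
  m1 = a.b.0 + c.0 | a.0 :: -a-> m2, -a-> m3, -c-> m4
  m2 = b.0 :: -b-> m5
  m3 = c.0 | 0 :: -c-> m6
  m4 = 0 | a.0 :: -a-> m6
  m5 = 0 :: (no moves)
  m6 = 0 | 0 :: (no moves)
Q's transition system — 5 states:
  n0 = a.(a.b.0 + c.0 | 0) :: -a-> n1
  n1 = a.b.0 + c.0 | 0 :: -a-> n2, -c-> n3
  n2 = b.0 :: -b-> n4
  n3 = 0 | 0 :: (no moves)
  n4 = 0 :: (no moves)
Trace ⟨aac⟩ through P, begin at {m0}:
  [1] a ⇒ {m1}
  [2] a ⇒ {m2, m3}
  [3] c ⇒ {m6}
  — P admits the full trace.
Trace ⟨aac⟩ through Q, begin at {n0}:
  [1] a ⇒ {n1}
  [2] a ⇒ {n2}
  [3] c ⇒ ∅  — Q cannot continue

aac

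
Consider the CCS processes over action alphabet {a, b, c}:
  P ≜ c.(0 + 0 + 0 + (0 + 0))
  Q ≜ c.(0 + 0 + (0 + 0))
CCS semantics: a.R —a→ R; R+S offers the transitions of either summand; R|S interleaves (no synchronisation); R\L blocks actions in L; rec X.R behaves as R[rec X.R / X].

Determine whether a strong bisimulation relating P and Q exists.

P's transition system — 2 states:
  m0 = c.(0 + 0 + 0 + (0 + 0)) :: —c→ m1
  m1 = 0 + 0 + 0 + (0 + 0) :: ·
Q's transition system — 2 states:
  n0 = c.(0 + 0 + (0 + 0)) :: —c→ n1
  n1 = 0 + 0 + (0 + 0) :: ·
Partition-refinement fixed point:
  B0 = {m0, n0}
  B1 = {m1, n1}
m0 ∈ B0, n0 ∈ B0 → same block

P ~ Q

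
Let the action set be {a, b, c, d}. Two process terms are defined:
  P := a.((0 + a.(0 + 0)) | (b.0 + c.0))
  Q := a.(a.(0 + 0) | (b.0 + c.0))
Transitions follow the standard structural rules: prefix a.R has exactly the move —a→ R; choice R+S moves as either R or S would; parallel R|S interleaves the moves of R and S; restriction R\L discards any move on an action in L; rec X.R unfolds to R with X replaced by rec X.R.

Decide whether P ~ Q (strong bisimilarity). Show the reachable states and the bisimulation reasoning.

P ~ Q

Reachable graph of P (5 states):
  u0 = a.((0 + a.(0 + 0)) | (b.0 + c.0)) has moves -a-> u1
  u1 = (0 + a.(0 + 0)) | (b.0 + c.0) has moves -a-> u2, -b-> u3, -c-> u3
  u2 = (0 + 0) | (b.0 + c.0) has moves -b-> u4, -c-> u4
  u3 = (0 + a.(0 + 0)) | 0 has moves -a-> u4
  u4 = (0 + 0) | 0 has moves (no moves)
Reachable graph of Q (5 states):
  v0 = a.(a.(0 + 0) | (b.0 + c.0)) has moves -a-> v1
  v1 = a.(0 + 0) | (b.0 + c.0) has moves -a-> v2, -b-> v3, -c-> v3
  v2 = (0 + 0) | (b.0 + c.0) has moves -b-> v4, -c-> v4
  v3 = a.(0 + 0) | 0 has moves -a-> v4
  v4 = (0 + 0) | 0 has moves (no moves)
Coarsest stable partition (strong bisimilarity classes):
  B0 = {u0, v0}
  B1 = {u1, v1}
  B2 = {u3, v3}
  B3 = {u4, v4}
  B4 = {u2, v2}
u0 ∈ B0, v0 ∈ B0 → same block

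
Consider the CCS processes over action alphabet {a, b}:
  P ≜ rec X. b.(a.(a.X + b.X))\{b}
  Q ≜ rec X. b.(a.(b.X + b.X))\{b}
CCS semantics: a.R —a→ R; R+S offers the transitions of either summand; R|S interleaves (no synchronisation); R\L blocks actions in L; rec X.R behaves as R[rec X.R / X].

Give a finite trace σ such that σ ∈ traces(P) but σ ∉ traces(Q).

baa

LTS(P): 4 reachable states
  u0 = rec X. b.(a.(a.X + b.X))\{b} → =b=> u1
  u1 = (a.(a.(rec X. b.(a.(a.X + b.X))\{b}) + b.(rec X. b.(a.(a.X + b.X))\{b})))\{b} → =a=> u2
  u2 = (a.(rec X. b.(a.(a.X + b.X))\{b}) + b.(rec X. b.(a.(a.X + b.X))\{b}))\{b} → =a=> u3
  u3 = (rec X. b.(a.(a.X + b.X))\{b})\{b} → ·
LTS(Q): 3 reachable states
  v0 = rec X. b.(a.(b.X + b.X))\{b} → =b=> v1
  v1 = (a.(b.(rec X. b.(a.(b.X + b.X))\{b}) + b.(rec X. b.(a.(b.X + b.X))\{b})))\{b} → =a=> v2
  v2 = (b.(rec X. b.(a.(b.X + b.X))\{b}) + b.(rec X. b.(a.(b.X + b.X))\{b}))\{b} → ·
Trace ⟨baa⟩ through P, begin at {u0}:
  step 1 (b): {u1}
  step 2 (a): {u2}
  step 3 (a): {u3}
  — P admits the full trace.
Trace ⟨baa⟩ through Q, begin at {v0}:
  step 1 (b): {v1}
  step 2 (a): {v2}
  step 3 (a): ∅  — Q cannot continue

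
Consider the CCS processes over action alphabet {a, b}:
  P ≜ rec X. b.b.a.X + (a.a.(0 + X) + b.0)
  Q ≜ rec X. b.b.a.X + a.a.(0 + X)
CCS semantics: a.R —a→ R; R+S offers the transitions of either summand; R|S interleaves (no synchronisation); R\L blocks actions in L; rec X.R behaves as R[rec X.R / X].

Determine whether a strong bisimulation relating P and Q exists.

LTS(P): 6 reachable states
  p0 = rec X. b.b.a.X + (a.a.(0 + X) + b.0) ⊢ -a-> p1, -b-> p2, -b-> p3
  p1 = a.(0 + (rec X. b.b.a.X + (a.a.(0 + X) + b.0))) ⊢ -a-> p4
  p2 = 0 ⊢ ·
  p3 = b.a.(rec X. b.b.a.X + (a.a.(0 + X) + b.0)) ⊢ -b-> p5
  p4 = 0 + (rec X. b.b.a.X + (a.a.(0 + X) + b.0)) ⊢ -a-> p1, -b-> p2, -b-> p3
  p5 = a.(rec X. b.b.a.X + (a.a.(0 + X) + b.0)) ⊢ -a-> p0
LTS(Q): 5 reachable states
  q0 = rec X. b.b.a.X + a.a.(0 + X) ⊢ -a-> q1, -b-> q2
  q1 = a.(0 + (rec X. b.b.a.X + a.a.(0 + X))) ⊢ -a-> q3
  q2 = b.a.(rec X. b.b.a.X + a.a.(0 + X)) ⊢ -b-> q4
  q3 = 0 + (rec X. b.b.a.X + a.a.(0 + X)) ⊢ -a-> q1, -b-> q2
  q4 = a.(rec X. b.b.a.X + a.a.(0 + X)) ⊢ -a-> q0
Coarsest stable partition (strong bisimilarity classes):
  B0 = {p0, p4}
  B1 = {p1, p5}
  B2 = {p3}
  B3 = {p2}
  B4 = {q0, q3}
  B5 = {q1, q4}
  B6 = {q2}
p0 ∈ B0, q0 ∈ B4 → different blocks

NO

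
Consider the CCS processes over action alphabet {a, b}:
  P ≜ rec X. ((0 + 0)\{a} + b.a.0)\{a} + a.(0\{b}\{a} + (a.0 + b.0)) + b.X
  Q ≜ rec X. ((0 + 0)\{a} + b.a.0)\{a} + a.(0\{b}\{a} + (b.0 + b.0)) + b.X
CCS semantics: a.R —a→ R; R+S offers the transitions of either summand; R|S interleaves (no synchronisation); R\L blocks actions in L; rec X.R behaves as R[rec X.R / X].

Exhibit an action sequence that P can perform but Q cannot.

aa

LTS(P): 4 reachable states
  m0 = rec X. ((0 + 0)\{a} + b.a.0)\{a} + a.(0\{b}\{a} + (a.0 + b.0)) + b.X has moves ··a··> m1, ··b··> m0, ··b··> m2
  m1 = 0\{b}\{a} + (a.0 + b.0) has moves ··a··> m3, ··b··> m3
  m2 = (a.0)\{a} has moves (no moves)
  m3 = 0 has moves (no moves)
LTS(Q): 4 reachable states
  n0 = rec X. ((0 + 0)\{a} + b.a.0)\{a} + a.(0\{b}\{a} + (b.0 + b.0)) + b.X has moves ··a··> n1, ··b··> n0, ··b··> n2
  n1 = 0\{b}\{a} + (b.0 + b.0) has moves ··b··> n3
  n2 = (a.0)\{a} has moves (no moves)
  n3 = 0 has moves (no moves)
Executing aa from P (initial set {m0}):
  after a @ step 1: {m1}
  after a @ step 2: {m3}
  P completes σ.
Executing aa from Q (initial set {n0}):
  after a @ step 1: {n1}
  after a @ step 2: no successor for Q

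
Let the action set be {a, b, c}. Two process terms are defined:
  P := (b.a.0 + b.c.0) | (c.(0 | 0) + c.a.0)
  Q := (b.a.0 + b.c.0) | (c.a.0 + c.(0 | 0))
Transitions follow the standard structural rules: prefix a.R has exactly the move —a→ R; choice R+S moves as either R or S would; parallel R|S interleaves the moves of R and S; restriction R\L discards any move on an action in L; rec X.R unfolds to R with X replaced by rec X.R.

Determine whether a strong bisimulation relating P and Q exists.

bisimilar

P's transition system — 16 states:
  p0 = (b.a.0 + b.c.0) | (c.(0 | 0) + c.a.0) | =b=> p1, =b=> p2, =c=> p3, =c=> p4
  p1 = a.0 | (c.(0 | 0) + c.a.0) | =a=> p5, =c=> p6, =c=> p7
  p2 = c.0 | (c.(0 | 0) + c.a.0) | =c=> p5, =c=> p8, =c=> p9
  p3 = (b.a.0 + b.c.0) | (0 | 0) | =b=> p6, =b=> p8
  p4 = (b.a.0 + b.c.0) | a.0 | =a=> p10, =b=> p7, =b=> p9
  p5 = 0 | (c.(0 | 0) + c.a.0) | =c=> p11, =c=> p12
  p6 = a.0 | (0 | 0) | =a=> p11
  p7 = a.0 | a.0 | =a=> p12, =a=> p13
  p8 = c.0 | (0 | 0) | =c=> p11
  p9 = c.0 | a.0 | =a=> p14, =c=> p12
  p10 = (b.a.0 + b.c.0) | 0 | =b=> p13, =b=> p14
  p11 = 0 | (0 | 0) | (no moves)
  p12 = 0 | a.0 | =a=> p15
  p13 = a.0 | 0 | =a=> p15
  p14 = c.0 | 0 | =c=> p15
  p15 = 0 | 0 | (no moves)
Q's transition system — 16 states:
  q0 = (b.a.0 + b.c.0) | (c.a.0 + c.(0 | 0)) | =b=> q1, =b=> q2, =c=> q3, =c=> q4
  q1 = a.0 | (c.a.0 + c.(0 | 0)) | =a=> q5, =c=> q6, =c=> q7
  q2 = c.0 | (c.a.0 + c.(0 | 0)) | =c=> q5, =c=> q8, =c=> q9
  q3 = (b.a.0 + b.c.0) | (0 | 0) | =b=> q6, =b=> q8
  q4 = (b.a.0 + b.c.0) | a.0 | =a=> q10, =b=> q7, =b=> q9
  q5 = 0 | (c.a.0 + c.(0 | 0)) | =c=> q11, =c=> q12
  q6 = a.0 | (0 | 0) | =a=> q11
  q7 = a.0 | a.0 | =a=> q12, =a=> q13
  q8 = c.0 | (0 | 0) | =c=> q11
  q9 = c.0 | a.0 | =a=> q14, =c=> q12
  q10 = (b.a.0 + b.c.0) | 0 | =b=> q13, =b=> q14
  q11 = 0 | (0 | 0) | (no moves)
  q12 = 0 | a.0 | =a=> q15
  q13 = a.0 | 0 | =a=> q15
  q14 = c.0 | 0 | =c=> q15
  q15 = 0 | 0 | (no moves)
Coarsest stable partition (strong bisimilarity classes):
  B0 = {p0, q0}
  B1 = {p1, q1}
  B2 = {p12, p13, p6, q12, q13, q6}
  B3 = {p11, p15, q11, q15}
  B4 = {p7, q7}
  B5 = {p5, q5}
  B6 = {p2, q2}
  B7 = {p14, p8, q14, q8}
  B8 = {p9, q9}
  B9 = {p10, p3, q10, q3}
  B10 = {p4, q4}
p0 ∈ B0, q0 ∈ B0 → same block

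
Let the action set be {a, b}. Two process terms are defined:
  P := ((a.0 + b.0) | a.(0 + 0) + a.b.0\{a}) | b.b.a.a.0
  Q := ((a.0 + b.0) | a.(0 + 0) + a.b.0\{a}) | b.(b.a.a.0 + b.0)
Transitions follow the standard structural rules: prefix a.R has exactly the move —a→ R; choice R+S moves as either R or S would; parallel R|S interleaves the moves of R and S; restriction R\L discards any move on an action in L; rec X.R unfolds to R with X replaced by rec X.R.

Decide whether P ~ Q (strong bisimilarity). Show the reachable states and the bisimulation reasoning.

P's transition system — 30 states:
  p0 = ((a.0 + b.0) | a.(0 + 0) + a.b.0\{a}) | b.b.a.a.0 ⊢ =a=> p1, =a=> p2, =a=> p3, =b=> p2, =b=> p4
  p1 = (a.0 + b.0) | (0 + 0) | b.b.a.a.0 ⊢ =a=> p5, =b=> p5, =b=> p6
  p2 = 0 | a.(0 + 0) | b.b.a.a.0 ⊢ =a=> p5, =b=> p7
  p3 = b.0\{a} | b.b.a.a.0 ⊢ =b=> p8, =b=> p9
  p4 = ((a.0 + b.0) | a.(0 + 0) + a.b.0\{a}) | b.a.a.0 ⊢ =a=> p6, =a=> p7, =a=> p9, =b=> p10, =b=> p7
  p5 = 0 | (0 + 0) | b.b.a.a.0 ⊢ =b=> p11
  p6 = (a.0 + b.0) | (0 + 0) | b.a.a.0 ⊢ =a=> p11, =b=> p11, =b=> p12
  p7 = 0 | a.(0 + 0) | b.a.a.0 ⊢ =a=> p11, =b=> p13
  p8 = 0\{a} | b.b.a.a.0 ⊢ =b=> p14
  p9 = b.0\{a} | b.a.a.0 ⊢ =b=> p14, =b=> p15
  p10 = ((a.0 + b.0) | a.(0 + 0) + a.b.0\{a}) | a.a.0 ⊢ =a=> p12, =a=> p13, =a=> p15, =a=> p16, =b=> p13
  p11 = 0 | (0 + 0) | b.a.a.0 ⊢ =b=> p17
  p12 = (a.0 + b.0) | (0 + 0) | a.a.0 ⊢ =a=> p17, =a=> p18, =b=> p17
  p13 = 0 | a.(0 + 0) | a.a.0 ⊢ =a=> p17, =a=> p19
  p14 = 0\{a} | b.a.a.0 ⊢ =b=> p20
  p15 = b.0\{a} | a.a.0 ⊢ =a=> p21, =b=> p20
  p16 = ((a.0 + b.0) | a.(0 + 0) + a.b.0\{a}) | a.0 ⊢ =a=> p18, =a=> p19, =a=> p21, =a=> p22, =b=> p19
  p17 = 0 | (0 + 0) | a.a.0 ⊢ =a=> p23
  p18 = (a.0 + b.0) | (0 + 0) | a.0 ⊢ =a=> p23, =a=> p24, =b=> p23
  p19 = 0 | a.(0 + 0) | a.0 ⊢ =a=> p23, =a=> p25
  p20 = 0\{a} | a.a.0 ⊢ =a=> p26
  p21 = b.0\{a} | a.0 ⊢ =a=> p27, =b=> p26
  p22 = ((a.0 + b.0) | a.(0 + 0) + a.b.0\{a}) | 0 ⊢ =a=> p24, =a=> p25, =a=> p27, =b=> p25
  p23 = 0 | (0 + 0) | a.0 ⊢ =a=> p28
  p24 = (a.0 + b.0) | (0 + 0) | 0 ⊢ =a=> p28, =b=> p28
  p25 = 0 | a.(0 + 0) | 0 ⊢ =a=> p28
  p26 = 0\{a} | a.0 ⊢ =a=> p29
  p27 = b.0\{a} | 0 ⊢ =b=> p29
  p28 = 0 | (0 + 0) | 0 ⊢ ·
  p29 = 0\{a} | 0 ⊢ ·
Q's transition system — 30 states:
  q0 = ((a.0 + b.0) | a.(0 + 0) + a.b.0\{a}) | b.(b.a.a.0 + b.0) ⊢ =a=> q1, =a=> q2, =a=> q3, =b=> q2, =b=> q4
  q1 = (a.0 + b.0) | (0 + 0) | b.(b.a.a.0 + b.0) ⊢ =a=> q5, =b=> q5, =b=> q6
  q2 = 0 | a.(0 + 0) | b.(b.a.a.0 + b.0) ⊢ =a=> q5, =b=> q7
  q3 = b.0\{a} | b.(b.a.a.0 + b.0) ⊢ =b=> q8, =b=> q9
  q4 = ((a.0 + b.0) | a.(0 + 0) + a.b.0\{a}) | (b.a.a.0 + b.0) ⊢ =a=> q6, =a=> q7, =a=> q9, =b=> q10, =b=> q11, =b=> q7
  q5 = 0 | (0 + 0) | b.(b.a.a.0 + b.0) ⊢ =b=> q12
  q6 = (a.0 + b.0) | (0 + 0) | (b.a.a.0 + b.0) ⊢ =a=> q12, =b=> q12, =b=> q13, =b=> q14
  q7 = 0 | a.(0 + 0) | (b.a.a.0 + b.0) ⊢ =a=> q12, =b=> q15, =b=> q16
  q8 = 0\{a} | b.(b.a.a.0 + b.0) ⊢ =b=> q17
  q9 = b.0\{a} | (b.a.a.0 + b.0) ⊢ =b=> q17, =b=> q18, =b=> q19
  q10 = ((a.0 + b.0) | a.(0 + 0) + a.b.0\{a}) | 0 ⊢ =a=> q13, =a=> q15, =a=> q18, =b=> q15
  q11 = ((a.0 + b.0) | a.(0 + 0) + a.b.0\{a}) | a.a.0 ⊢ =a=> q14, =a=> q16, =a=> q19, =a=> q20, =b=> q16
  q12 = 0 | (0 + 0) | (b.a.a.0 + b.0) ⊢ =b=> q21, =b=> q22
  q13 = (a.0 + b.0) | (0 + 0) | 0 ⊢ =a=> q21, =b=> q21
  q14 = (a.0 + b.0) | (0 + 0) | a.a.0 ⊢ =a=> q22, =a=> q23, =b=> q22
  q15 = 0 | a.(0 + 0) | 0 ⊢ =a=> q21
  q16 = 0 | a.(0 + 0) | a.a.0 ⊢ =a=> q22, =a=> q24
  q17 = 0\{a} | (b.a.a.0 + b.0) ⊢ =b=> q25, =b=> q26
  q18 = b.0\{a} | 0 ⊢ =b=> q25
  q19 = b.0\{a} | a.a.0 ⊢ =a=> q27, =b=> q26
  q20 = ((a.0 + b.0) | a.(0 + 0) + a.b.0\{a}) | a.0 ⊢ =a=> q10, =a=> q23, =a=> q24, =a=> q27, =b=> q24
  q21 = 0 | (0 + 0) | 0 ⊢ ·
  q22 = 0 | (0 + 0) | a.a.0 ⊢ =a=> q28
  q23 = (a.0 + b.0) | (0 + 0) | a.0 ⊢ =a=> q13, =a=> q28, =b=> q28
  q24 = 0 | a.(0 + 0) | a.0 ⊢ =a=> q15, =a=> q28
  q25 = 0\{a} | 0 ⊢ ·
  q26 = 0\{a} | a.a.0 ⊢ =a=> q29
  q27 = b.0\{a} | a.0 ⊢ =a=> q18, =b=> q29
  q28 = 0 | (0 + 0) | a.0 ⊢ =a=> q21
  q29 = 0\{a} | a.0 ⊢ =a=> q25
Partition-refinement fixed point:
  B0 = {p0}
  B1 = {p3}
  B2 = {p5, p8}
  B3 = {p11, p14}
  B4 = {p17, p19, p20, q22, q24, q26}
  B5 = {p23, p25, p26, q15, q28, q29}
  B6 = {p28, p29, q21, q25}
  B7 = {p9}
  B8 = {p15, q19}
  B9 = {p21, q27}
  B10 = {p27, q18}
  B11 = {p4}
  B12 = {p7}
  B13 = {p13, q16}
  B14 = {p6}
  B15 = {p12, q14}
  B16 = {p18, q23}
  B17 = {p24, q13}
  B18 = {p10, q11}
  B19 = {p16, q20}
  B20 = {p22, q10}
  B21 = {p1}
  B22 = {p2}
  B23 = {q0}
  B24 = {q2}
  B25 = {q7}
  B26 = {q12, q17}
  B27 = {q5, q8}
  B28 = {q4}
  B29 = {q6}
  B30 = {q9}
  B31 = {q1}
  B32 = {q3}
p0 ∈ B0, q0 ∈ B23 → different blocks

not bisimilar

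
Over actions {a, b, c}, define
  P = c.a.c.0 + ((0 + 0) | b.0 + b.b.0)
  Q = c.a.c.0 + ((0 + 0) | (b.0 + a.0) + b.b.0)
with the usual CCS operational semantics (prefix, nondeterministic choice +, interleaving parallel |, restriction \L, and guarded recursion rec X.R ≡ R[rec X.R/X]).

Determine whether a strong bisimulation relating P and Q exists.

Reachable graph of P (6 states):
  s0 = c.a.c.0 + ((0 + 0) | b.0 + b.b.0) :: —b→ s1, —b→ s2, —c→ s3
  s1 = (0 + 0) | 0 :: ∅
  s2 = b.0 :: —b→ s4
  s3 = a.c.0 :: —a→ s5
  s4 = 0 :: ∅
  s5 = c.0 :: —c→ s4
Reachable graph of Q (6 states):
  t0 = c.a.c.0 + ((0 + 0) | (b.0 + a.0) + b.b.0) :: —a→ t1, —b→ t1, —b→ t2, —c→ t3
  t1 = (0 + 0) | 0 :: ∅
  t2 = b.0 :: —b→ t4
  t3 = a.c.0 :: —a→ t5
  t4 = 0 :: ∅
  t5 = c.0 :: —c→ t4
Coarsest stable partition (strong bisimilarity classes):
  B0 = {s0}
  B1 = {s3, t3}
  B2 = {s5, t5}
  B3 = {s1, s4, t1, t4}
  B4 = {s2, t2}
  B5 = {t0}
s0 ∈ B0, t0 ∈ B5 → different blocks

P ≁ Q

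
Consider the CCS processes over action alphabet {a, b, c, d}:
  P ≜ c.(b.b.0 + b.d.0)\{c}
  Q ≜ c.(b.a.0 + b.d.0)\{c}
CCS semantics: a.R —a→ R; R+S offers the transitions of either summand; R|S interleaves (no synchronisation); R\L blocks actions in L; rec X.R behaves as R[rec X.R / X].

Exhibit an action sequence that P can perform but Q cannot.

Reachable graph of P (5 states):
  s0 = c.(b.b.0 + b.d.0)\{c} ⊢ =c=> s1
  s1 = (b.b.0 + b.d.0)\{c} ⊢ =b=> s2, =b=> s3
  s2 = (b.0)\{c} ⊢ =b=> s4
  s3 = (d.0)\{c} ⊢ =d=> s4
  s4 = 0\{c} ⊢ ·
Reachable graph of Q (5 states):
  t0 = c.(b.a.0 + b.d.0)\{c} ⊢ =c=> t1
  t1 = (b.a.0 + b.d.0)\{c} ⊢ =b=> t2, =b=> t3
  t2 = (a.0)\{c} ⊢ =a=> t4
  t3 = (d.0)\{c} ⊢ =d=> t4
  t4 = 0\{c} ⊢ ·
Executing cbb from P (initial set {s0}):
  [1] c ⇒ {s1}
  [2] b ⇒ {s2, s3}
  [3] b ⇒ {s4}
  — P admits the full trace.
Executing cbb from Q (initial set {t0}):
  [1] c ⇒ {t1}
  [2] b ⇒ {t2, t3}
  [3] b ⇒ ∅  — Q cannot continue

cbb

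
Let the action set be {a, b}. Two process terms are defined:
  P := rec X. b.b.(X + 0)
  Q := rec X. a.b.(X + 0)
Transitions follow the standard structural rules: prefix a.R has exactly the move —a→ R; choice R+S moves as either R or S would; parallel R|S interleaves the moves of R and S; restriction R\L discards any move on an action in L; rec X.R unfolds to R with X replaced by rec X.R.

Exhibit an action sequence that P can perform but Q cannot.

Reachable graph of P (3 states):
  u0 = rec X. b.b.(X + 0) :: —b→ u1
  u1 = b.((rec X. b.b.(X + 0)) + 0) :: —b→ u2
  u2 = (rec X. b.b.(X + 0)) + 0 :: —b→ u1
Reachable graph of Q (3 states):
  v0 = rec X. a.b.(X + 0) :: —a→ v1
  v1 = b.((rec X. a.b.(X + 0)) + 0) :: —b→ v2
  v2 = (rec X. a.b.(X + 0)) + 0 :: —a→ v1
Executing b from P (initial set {u0}):
  [1] b ⇒ {u1}
  — P admits the full trace.
Executing b from Q (initial set {v0}):
  [1] b ⇒ ∅  — Q cannot continue

b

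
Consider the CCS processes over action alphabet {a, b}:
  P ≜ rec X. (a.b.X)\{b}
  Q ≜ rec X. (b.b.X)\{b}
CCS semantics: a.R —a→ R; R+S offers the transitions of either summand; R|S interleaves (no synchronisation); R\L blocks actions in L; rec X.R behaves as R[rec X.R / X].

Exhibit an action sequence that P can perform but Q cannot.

a

LTS(P): 2 reachable states
  p0 = rec X. (a.b.X)\{b} :: -a-> p1
  p1 = (b.(rec X. (a.b.X)\{b}))\{b} :: ∅
LTS(Q): 1 reachable states
  q0 = rec X. (b.b.X)\{b} :: ∅
Executing a from P (initial set {p0}):
  after a @ step 1: {p1}
  P completes σ.
Executing a from Q (initial set {q0}):
  after a @ step 1: ∅  — Q cannot continue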